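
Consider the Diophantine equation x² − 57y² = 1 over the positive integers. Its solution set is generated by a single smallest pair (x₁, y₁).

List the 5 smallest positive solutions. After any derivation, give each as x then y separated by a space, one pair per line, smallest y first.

√57 = [7; 1,1,4,1,1,14, …], period ℓ=6 (even) → k=5
k=0  a_k=7  p_k/q_k = 7/1
…
k=2  a_k=1  p_k/q_k = 15/2
…
k=4  a_k=1  p_k/q_k = 83/11
k=5  a_k=1  p_k/q_k = 151/20
(x₁, y₁) = (151, 20);  151² − 57·20² = 1 ✓
(x_2, y_2) = (151·151 + 57·20·20, 151·20 + 20·151) = (45601, 6040)
(x_3, y_3) = (151·45601 + 57·20·6040, 151·6040 + 20·45601) = (13771351, 1824060)
(x_4, y_4) = (151·13771351 + 57·20·1824060, 151·1824060 + 20·13771351) = (4158902401, 550860080)
(x_5, y_5) = (151·4158902401 + 57·20·550860080, 151·550860080 + 20·4158902401) = (1255974753751, 166357920100)

151 20
45601 6040
13771351 1824060
4158902401 550860080
1255974753751 166357920100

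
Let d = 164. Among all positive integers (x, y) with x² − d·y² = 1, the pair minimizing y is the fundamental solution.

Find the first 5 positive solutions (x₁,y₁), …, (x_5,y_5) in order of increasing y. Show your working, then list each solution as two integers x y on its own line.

2049 160
8396801 655680
34410088449 2686976480
141012534067201 11011228959360
577869330197301249 45124013588480800

[12; 1,4,6,4,1,24] for √164; ℓ=6 ⇒ convergent index 5
k=0  a_k=12  p_k/q_k = 12/1
k=1  a_k=1  p_k/q_k = 13/1
…
k=4  a_k=4  p_k/q_k = 1652/129
k=5  a_k=1  p_k/q_k = 2049/160
→ (2049, 160).  Check: 2049²=4198401, 164·160²=4198400, difference 1.
(2049+160√164)^2 = 8396801 + 655680√164
(2049+160√164)^3 = 34410088449 + 2686976480√164
(2049+160√164)^4 = 141012534067201 + 11011228959360√164
(2049+160√164)^5 = 577869330197301249 + 45124013588480800√164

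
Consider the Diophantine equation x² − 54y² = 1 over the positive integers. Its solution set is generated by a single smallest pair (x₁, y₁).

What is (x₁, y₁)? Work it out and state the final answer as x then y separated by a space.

[7; 2,1,6,1,2,14] for √54; ℓ=6 ⇒ convergent index 5
i=0: a=7 ⇒ p=7, q=1
…
i=3: a=6 ⇒ p=147, q=20
i=4: a=1 ⇒ p=169, q=23
i=5: a=2 ⇒ p=485, q=66
→ (485, 66).  Check: 485²=235225, 54·66²=235224, difference 1.

485 66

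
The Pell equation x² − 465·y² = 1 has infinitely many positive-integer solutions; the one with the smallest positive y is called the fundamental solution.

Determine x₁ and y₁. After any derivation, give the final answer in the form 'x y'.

d=465: √d = [21; 1,1,3,2,2,2,3,1,1,42] (ℓ=10, even), read p_9/q_9
step 0: (21, 1)  from 21·(1,0) + (0,1)
…
step 2: (43, 2)  from 1·(22,1) + (21,1)
…
step 4: (345, 16)  from 2·(151,7) + (43,2)
step 5: (841, 39)  from 2·(345,16) + (151,7)
step 6: (2027, 94)  from 2·(841,39) + (345,16)
…
step 8: (8949, 415)  from 1·(6922,321) + (2027,94)
step 9: (15871, 736)  from 1·(8949,415) + (6922,321)
(x₁, y₁) = (15871, 736);  15871² − 465·736² = 1 ✓

15871 736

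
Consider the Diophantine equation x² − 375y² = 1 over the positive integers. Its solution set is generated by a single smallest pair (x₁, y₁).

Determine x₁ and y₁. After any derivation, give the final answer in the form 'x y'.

d=375: √d = [19; 2,1,2,1,5,1,2,1,2,38] (ℓ=10, even), read p_9/q_9
a_0=19:  p_0=19·1+0=19,  q_0=19·0+1=1
…
a_2=1:  p_2=1·39+19=58,  q_2=1·2+1=3
a_3=2:  p_3=2·58+39=155,  q_3=2·3+2=8
a_4=1:  p_4=1·155+58=213,  q_4=1·8+3=11
…
a_6=1:  p_6=1·1220+213=1433,  q_6=1·63+11=74
a_7=2:  p_7=2·1433+1220=4086,  q_7=2·74+63=211
a_8=1:  p_8=1·4086+1433=5519,  q_8=1·211+74=285
a_9=2:  p_9=2·5519+4086=15124,  q_9=2·285+211=781
fundamental: x₁=15124, y₁=781  (since 228735376 − 375·609961 = 1)

15124 781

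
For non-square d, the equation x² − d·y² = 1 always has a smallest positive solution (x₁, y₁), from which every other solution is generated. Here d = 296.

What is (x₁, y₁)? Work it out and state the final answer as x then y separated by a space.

[17; 4,1,7,1,4,34] for √296; ℓ=6 ⇒ convergent index 5
i=0: a=17 ⇒ p=17, q=1
…
i=2: a=1 ⇒ p=86, q=5
i=3: a=7 ⇒ p=671, q=39
i=4: a=1 ⇒ p=757, q=44
i=5: a=4 ⇒ p=3699, q=215
→ (3699, 215).  Check: 3699²=13682601, 296·215²=13682600, difference 1.

3699 215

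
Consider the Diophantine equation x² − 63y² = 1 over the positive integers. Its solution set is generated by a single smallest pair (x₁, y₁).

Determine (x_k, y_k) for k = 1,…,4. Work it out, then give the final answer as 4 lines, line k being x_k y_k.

d=63: √d = [7; 1,14] (ℓ=2, even), read p_1/q_1
a_0=7:  p_0=7·1+0=7,  q_0=7·0+1=1
a_1=1:  p_1=1·7+1=8,  q_1=1·1+0=1
→ (8, 1).  Check: 8²=64, 63·1²=63, difference 1.
(x_2, y_2) = (8·8 + 63·1·1, 8·1 + 1·8) = (127, 16)
(x_3, y_3) = (8·127 + 63·1·16, 8·16 + 1·127) = (2024, 255)
(x_4, y_4) = (8·2024 + 63·1·255, 8·255 + 1·2024) = (32257, 4064)

8 1
127 16
2024 255
32257 4064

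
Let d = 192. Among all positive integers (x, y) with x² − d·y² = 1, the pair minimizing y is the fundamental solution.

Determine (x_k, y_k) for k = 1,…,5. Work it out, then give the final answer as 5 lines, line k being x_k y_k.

√192 → a₀=13, period (1,5,1,26); ℓ=4 even so k=3
a_0=13:  p_0=13·1+0=13,  q_0=13·0+1=1
a_1=1:  p_1=1·13+1=14,  q_1=1·1+0=1
a_2=5:  p_2=5·14+13=83,  q_2=5·1+1=6
a_3=1:  p_3=1·83+14=97,  q_3=1·6+1=7
fundamental: x₁=97, y₁=7  (since 9409 − 192·49 = 1)
n=2: (97,7)∘(97,7) = (97·97+192·7·7, 97·7+7·97) = (18817,1358)
n=3: (18817,1358)∘(97,7) = (97·18817+192·7·1358, 97·1358+7·18817) = (3650401,263445)
n=4: (3650401,263445)∘(97,7) = (97·3650401+192·7·263445, 97·263445+7·3650401) = (708158977,51106972)
n=5: (708158977,51106972)∘(97,7) = (97·708158977+192·7·51106972, 97·51106972+7·708158977) = (137379191137,9914489123)

97 7
18817 1358
3650401 263445
708158977 51106972
137379191137 9914489123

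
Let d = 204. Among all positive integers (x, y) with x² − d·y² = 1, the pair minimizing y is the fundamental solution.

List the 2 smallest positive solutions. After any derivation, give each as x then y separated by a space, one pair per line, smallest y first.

[14; 3,1,1,6,1,1,3,28] for √204; ℓ=8 ⇒ convergent index 7
k=0  a_k=14  p_k/q_k = 14/1
k=1  a_k=3  p_k/q_k = 43/3
…
k=4  a_k=6  p_k/q_k = 657/46
k=5  a_k=1  p_k/q_k = 757/53
k=6  a_k=1  p_k/q_k = 1414/99
k=7  a_k=3  p_k/q_k = 4999/350
→ (4999, 350).  Check: 4999²=24990001, 204·350²=24990000, difference 1.
(x_2, y_2) = (4999·4999 + 204·350·350, 4999·350 + 350·4999) = (49980001, 3499300)

4999 350
49980001 3499300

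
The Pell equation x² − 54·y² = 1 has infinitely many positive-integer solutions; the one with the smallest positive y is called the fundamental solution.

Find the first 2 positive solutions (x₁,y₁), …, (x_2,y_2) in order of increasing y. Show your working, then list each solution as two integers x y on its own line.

d=54: √d = [7; 2,1,6,1,2,14] (ℓ=6, even), read p_5/q_5
a_0=7:  p_0=7·1+0=7,  q_0=7·0+1=1
…
a_3=6:  p_3=6·22+15=147,  q_3=6·3+2=20
a_4=1:  p_4=1·147+22=169,  q_4=1·20+3=23
a_5=2:  p_5=2·169+147=485,  q_5=2·23+20=66
(x₁, y₁) = (485, 66);  485² − 54·66² = 1 ✓
(485+66√54)^2 = 470449 + 64020√54

485 66
470449 64020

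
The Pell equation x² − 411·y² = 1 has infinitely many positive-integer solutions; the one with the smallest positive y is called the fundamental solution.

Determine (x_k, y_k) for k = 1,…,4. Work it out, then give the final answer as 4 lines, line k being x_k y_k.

49730 2453
4946145799 243975380
491943661118810 24265791292347
48928716529930696801 2413475601692857240

√411 → a₀=20, period (3,1,1,1,19,1,1,1,3,40); ℓ=10 even so k=9
step 0: (20, 1)  from 20·(1,0) + (0,1)
step 1: (61, 3)  from 3·(20,1) + (1,0)
step 2: (81, 4)  from 1·(61,3) + (20,1)
step 3: (142, 7)  from 1·(81,4) + (61,3)
step 4: (223, 11)  from 1·(142,7) + (81,4)
step 5: (4379, 216)  from 19·(223,11) + (142,7)
step 6: (4602, 227)  from 1·(4379,216) + (223,11)
…
step 8: (13583, 670)  from 1·(8981,443) + (4602,227)
step 9: (49730, 2453)  from 3·(13583,670) + (8981,443)
fundamental: x₁=49730, y₁=2453  (since 2473072900 − 411·6017209 = 1)
k=2:  x_2 = 49730·49730+411·2453·2453 = 4946145799,  y_2 = 49730·2453+2453·49730 = 243975380
k=3:  x_3 = 49730·4946145799+411·2453·243975380 = 491943661118810,  y_3 = 49730·243975380+2453·4946145799 = 24265791292347
k=4:  x_4 = 49730·491943661118810+411·2453·24265791292347 = 48928716529930696801,  y_4 = 49730·24265791292347+2453·491943661118810 = 2413475601692857240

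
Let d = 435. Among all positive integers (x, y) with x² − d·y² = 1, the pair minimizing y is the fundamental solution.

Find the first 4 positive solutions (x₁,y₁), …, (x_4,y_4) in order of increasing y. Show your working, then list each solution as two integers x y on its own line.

√435 → a₀=20, period (1,5,1,40); ℓ=4 even so k=3
a_0=20:  p_0=20·1+0=20,  q_0=20·0+1=1
a_1=1:  p_1=1·20+1=21,  q_1=1·1+0=1
a_2=5:  p_2=5·21+20=125,  q_2=5·1+1=6
a_3=1:  p_3=1·125+21=146,  q_3=1·6+1=7
(x₁, y₁) = (146, 7);  146² − 435·7² = 1 ✓
k=2:  x_2 = 146·146+435·7·7 = 42631,  y_2 = 146·7+7·146 = 2044
k=3:  x_3 = 146·42631+435·7·2044 = 12448106,  y_3 = 146·2044+7·42631 = 596841
k=4:  x_4 = 146·12448106+435·7·596841 = 3634804321,  y_4 = 146·596841+7·12448106 = 174275528

146 7
42631 2044
12448106 596841
3634804321 174275528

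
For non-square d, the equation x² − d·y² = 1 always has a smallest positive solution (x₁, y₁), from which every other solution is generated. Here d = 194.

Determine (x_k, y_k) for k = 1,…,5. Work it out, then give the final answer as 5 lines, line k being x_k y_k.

d=194: √d = [13; 1,12,1,26] (ℓ=4, even), read p_3/q_3
a_0=13:  p_0=13·1+0=13,  q_0=13·0+1=1
a_1=1:  p_1=1·13+1=14,  q_1=1·1+0=1
a_2=12:  p_2=12·14+13=181,  q_2=12·1+1=13
a_3=1:  p_3=1·181+14=195,  q_3=1·13+1=14
(x₁, y₁) = (195, 14);  195² − 194·14² = 1 ✓
k=2:  x_2 = 195·195+194·14·14 = 76049,  y_2 = 195·14+14·195 = 5460
k=3:  x_3 = 195·76049+194·14·5460 = 29658915,  y_3 = 195·5460+14·76049 = 2129386
k=4:  x_4 = 195·29658915+194·14·2129386 = 11566900801,  y_4 = 195·2129386+14·29658915 = 830455080
k=5:  x_5 = 195·11566900801+194·14·830455080 = 4511061653475,  y_5 = 195·830455080+14·11566900801 = 323875351814

195 14
76049 5460
29658915 2129386
11566900801 830455080
4511061653475 323875351814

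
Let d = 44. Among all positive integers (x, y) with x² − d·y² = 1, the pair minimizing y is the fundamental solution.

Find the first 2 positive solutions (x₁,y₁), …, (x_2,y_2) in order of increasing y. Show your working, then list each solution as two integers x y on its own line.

199 30
79201 11940

√44 = [6; 1,1,1,2,1,1,1,12, …], period ℓ=8 (even) → k=7
step 0: (6, 1)  from 6·(1,0) + (0,1)
…
step 5: (73, 11)  from 1·(53,8) + (20,3)
step 6: (126, 19)  from 1·(73,11) + (53,8)
step 7: (199, 30)  from 1·(126,19) + (73,11)
(x₁, y₁) = (199, 30);  199² − 44·30² = 1 ✓
n=2: (199,30)∘(199,30) = (199·199+44·30·30, 199·30+30·199) = (79201,11940)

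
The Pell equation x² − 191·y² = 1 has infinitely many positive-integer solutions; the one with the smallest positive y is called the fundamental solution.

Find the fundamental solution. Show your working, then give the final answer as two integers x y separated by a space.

8994000 650783

√191 → a₀=13, period (1,4,1,1,3,…,4,1,26); ℓ=16 even so k=15
step 0: (13, 1)  from 13·(1,0) + (0,1)
…
step 2: (69, 5)  from 4·(14,1) + (13,1)
step 3: (83, 6)  from 1·(69,5) + (14,1)
…
step 6: (1230, 89)  from 2·(539,39) + (152,11)
step 7: (2999, 217)  from 2·(1230,89) + (539,39)
step 8: (40217, 2910)  from 13·(2999,217) + (1230,89)
step 9: (83433, 6037)  from 2·(40217,2910) + (2999,217)
step 10: (207083, 14984)  from 2·(83433,6037) + (40217,2910)
…
step 14: (7377553, 533821)  from 4·(1616447,116962) + (911765,65973)
step 15: (8994000, 650783)  from 1·(7377553,533821) + (1616447,116962)
(x₁, y₁) = (8994000, 650783);  8994000² − 191·650783² = 1 ✓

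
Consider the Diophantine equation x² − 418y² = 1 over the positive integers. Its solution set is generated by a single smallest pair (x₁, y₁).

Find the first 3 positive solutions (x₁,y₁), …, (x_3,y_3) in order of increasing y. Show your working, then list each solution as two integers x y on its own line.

d=418: √d = [20; 2,4,20,4,2,40] (ℓ=6, even), read p_5/q_5
k=0  a_k=20  p_k/q_k = 20/1
k=1  a_k=2  p_k/q_k = 41/2
…
k=4  a_k=4  p_k/q_k = 15068/737
k=5  a_k=2  p_k/q_k = 33857/1656
(x₁, y₁) = (33857, 1656);  33857² − 418·1656² = 1 ✓
(x_2, y_2) = (33857·33857 + 418·1656·1656, 33857·1656 + 1656·33857) = (2292592897, 112134384)
(x_3, y_3) = (33857·2292592897 + 418·1656·112134384, 33857·112134384 + 1656·2292592897) = (155240635393601, 7593067676520)

33857 1656
2292592897 112134384
155240635393601 7593067676520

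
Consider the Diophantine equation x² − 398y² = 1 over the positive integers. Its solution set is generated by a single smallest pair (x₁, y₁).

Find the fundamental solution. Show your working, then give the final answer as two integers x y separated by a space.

399 20

√398 → a₀=19, period (1,18,1,38); ℓ=4 even so k=3
a_0=19:  p_0=19·1+0=19,  q_0=19·0+1=1
a_1=1:  p_1=1·19+1=20,  q_1=1·1+0=1
a_2=18:  p_2=18·20+19=379,  q_2=18·1+1=19
a_3=1:  p_3=1·379+20=399,  q_3=1·19+1=20
→ (399, 20).  Check: 399²=159201, 398·20²=159200, difference 1.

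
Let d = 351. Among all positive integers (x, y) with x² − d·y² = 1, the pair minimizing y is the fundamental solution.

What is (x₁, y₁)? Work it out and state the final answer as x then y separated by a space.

62425 3332

√351 = [18; 1,2,1,3,2,2,2,3,1,2,1,36, …], period ℓ=12 (even) → k=11
a_0=18:  p_0=18·1+0=18,  q_0=18·0+1=1
…
a_2=2:  p_2=2·19+18=56,  q_2=2·1+1=3
…
a_4=3:  p_4=3·75+56=281,  q_4=3·4+3=15
a_5=2:  p_5=2·281+75=637,  q_5=2·15+4=34
…
a_7=2:  p_7=2·1555+637=3747,  q_7=2·83+34=200
…
a_10=2:  p_10=2·16543+12796=45882,  q_10=2·883+683=2449
a_11=1:  p_11=1·45882+16543=62425,  q_11=1·2449+883=3332
(x₁, y₁) = (62425, 3332);  62425² − 351·3332² = 1 ✓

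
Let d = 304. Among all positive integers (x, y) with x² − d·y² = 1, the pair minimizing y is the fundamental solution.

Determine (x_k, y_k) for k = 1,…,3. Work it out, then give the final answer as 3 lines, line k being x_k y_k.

57799 3315
6681448801 383207370
772362118440199 44298005553945

[17; 2,3,2,1,1,1,1,1,2,3,2,34] for √304; ℓ=12 ⇒ convergent index 11
step 0: (17, 1)  from 17·(1,0) + (0,1)
step 1: (35, 2)  from 2·(17,1) + (1,0)
step 2: (122, 7)  from 3·(35,2) + (17,1)
step 3: (279, 16)  from 2·(122,7) + (35,2)
step 4: (401, 23)  from 1·(279,16) + (122,7)
…
step 6: (1081, 62)  from 1·(680,39) + (401,23)
step 7: (1761, 101)  from 1·(1081,62) + (680,39)
step 8: (2842, 163)  from 1·(1761,101) + (1081,62)
step 9: (7445, 427)  from 2·(2842,163) + (1761,101)
step 10: (25177, 1444)  from 3·(7445,427) + (2842,163)
step 11: (57799, 3315)  from 2·(25177,1444) + (7445,427)
fundamental: x₁=57799, y₁=3315  (since 3340724401 − 304·10989225 = 1)
(57799+3315√304)^2 = 6681448801 + 383207370√304
(57799+3315√304)^3 = 772362118440199 + 44298005553945√304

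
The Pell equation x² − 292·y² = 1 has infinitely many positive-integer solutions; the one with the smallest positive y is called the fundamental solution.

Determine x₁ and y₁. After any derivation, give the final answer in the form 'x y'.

√292 = [17; 11,2,1,3,8,3,1,2,11,34, …], period ℓ=10 (even) → k=9
step 0: (17, 1)  from 17·(1,0) + (0,1)
step 1: (188, 11)  from 11·(17,1) + (1,0)
…
step 3: (581, 34)  from 1·(393,23) + (188,11)
step 4: (2136, 125)  from 3·(581,34) + (393,23)
…
step 8: (200767, 11749)  from 2·(72812,4261) + (55143,3227)
step 9: (2281249, 133500)  from 11·(200767,11749) + (72812,4261)
→ (2281249, 133500).  Check: 2281249²=5204097000001, 292·133500²=5204097000000, difference 1.

2281249 133500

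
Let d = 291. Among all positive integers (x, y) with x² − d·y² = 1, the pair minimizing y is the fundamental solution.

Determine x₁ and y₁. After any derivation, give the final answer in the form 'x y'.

[17; 17,34] for √291; ℓ=2 ⇒ convergent index 1
a_0=17:  p_0=17·1+0=17,  q_0=17·0+1=1
a_1=17:  p_1=17·17+1=290,  q_1=17·1+0=17
fundamental: x₁=290, y₁=17  (since 84100 − 291·289 = 1)

290 17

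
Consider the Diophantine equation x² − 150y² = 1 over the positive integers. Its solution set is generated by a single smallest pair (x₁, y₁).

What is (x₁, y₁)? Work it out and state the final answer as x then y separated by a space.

49 4

[12; 4,24] for √150; ℓ=2 ⇒ convergent index 1
step 0: (12, 1)  from 12·(1,0) + (0,1)
step 1: (49, 4)  from 4·(12,1) + (1,0)
(x₁, y₁) = (49, 4);  49² − 150·4² = 1 ✓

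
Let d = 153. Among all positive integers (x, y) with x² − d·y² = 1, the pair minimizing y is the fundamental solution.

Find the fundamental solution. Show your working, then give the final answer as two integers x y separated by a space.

2177 176

d=153: √d = [12; 2,1,2,2,2,1,2,24] (ℓ=8, even), read p_7/q_7
k=0  a_k=12  p_k/q_k = 12/1
k=1  a_k=2  p_k/q_k = 25/2
k=2  a_k=1  p_k/q_k = 37/3
k=3  a_k=2  p_k/q_k = 99/8
k=4  a_k=2  p_k/q_k = 235/19
k=5  a_k=2  p_k/q_k = 569/46
k=6  a_k=1  p_k/q_k = 804/65
k=7  a_k=2  p_k/q_k = 2177/176
fundamental: x₁=2177, y₁=176  (since 4739329 − 153·30976 = 1)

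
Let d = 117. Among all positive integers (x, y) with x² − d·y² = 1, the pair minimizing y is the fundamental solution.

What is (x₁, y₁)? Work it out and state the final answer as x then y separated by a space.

√117 → a₀=10, period (1,4,2,4,1,20); ℓ=6 even so k=5
a_0=10:  p_0=10·1+0=10,  q_0=10·0+1=1
…
a_3=2:  p_3=2·54+11=119,  q_3=2·5+1=11
a_4=4:  p_4=4·119+54=530,  q_4=4·11+5=49
a_5=1:  p_5=1·530+119=649,  q_5=1·49+11=60
(x₁, y₁) = (649, 60);  649² − 117·60² = 1 ✓

649 60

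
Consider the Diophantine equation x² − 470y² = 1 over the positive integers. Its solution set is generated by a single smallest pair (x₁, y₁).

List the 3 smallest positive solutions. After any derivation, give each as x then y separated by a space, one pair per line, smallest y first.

1691 78
5718961 263796
19341524411 892157994

√470 → a₀=21, period (1,2,8,2,1,42); ℓ=6 even so k=5
step 0: (21, 1)  from 21·(1,0) + (0,1)
step 1: (22, 1)  from 1·(21,1) + (1,0)
…
step 4: (1149, 53)  from 2·(542,25) + (65,3)
step 5: (1691, 78)  from 1·(1149,53) + (542,25)
→ (1691, 78).  Check: 1691²=2859481, 470·78²=2859480, difference 1.
(x_2, y_2) = (1691·1691 + 470·78·78, 1691·78 + 78·1691) = (5718961, 263796)
(x_3, y_3) = (1691·5718961 + 470·78·263796, 1691·263796 + 78·5718961) = (19341524411, 892157994)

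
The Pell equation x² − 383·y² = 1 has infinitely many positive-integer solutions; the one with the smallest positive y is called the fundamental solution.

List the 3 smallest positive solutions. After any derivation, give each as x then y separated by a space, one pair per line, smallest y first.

18768 959
704475647 35997024
26443197867024 1351184291905

[19; 1,1,3,19,3,1,1,38] for √383; ℓ=8 ⇒ convergent index 7
a_0=19:  p_0=19·1+0=19,  q_0=19·0+1=1
…
a_2=1:  p_2=1·20+19=39,  q_2=1·1+1=2
…
a_4=19:  p_4=19·137+39=2642,  q_4=19·7+2=135
…
a_6=1:  p_6=1·8063+2642=10705,  q_6=1·412+135=547
a_7=1:  p_7=1·10705+8063=18768,  q_7=1·547+412=959
(x₁, y₁) = (18768, 959);  18768² − 383·959² = 1 ✓
k=2:  x_2 = 18768·18768+383·959·959 = 704475647,  y_2 = 18768·959+959·18768 = 35997024
k=3:  x_3 = 18768·704475647+383·959·35997024 = 26443197867024,  y_3 = 18768·35997024+959·704475647 = 1351184291905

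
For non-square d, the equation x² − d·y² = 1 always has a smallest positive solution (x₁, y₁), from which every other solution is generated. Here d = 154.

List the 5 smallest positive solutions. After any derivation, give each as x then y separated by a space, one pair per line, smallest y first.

[12; 2,2,3,1,2,1,3,2,2,24] for √154; ℓ=10 ⇒ convergent index 9
a_0=12:  p_0=12·1+0=12,  q_0=12·0+1=1
…
a_2=2:  p_2=2·25+12=62,  q_2=2·2+1=5
a_3=3:  p_3=3·62+25=211,  q_3=3·5+2=17
…
a_6=1:  p_6=1·757+273=1030,  q_6=1·61+22=83
a_7=3:  p_7=3·1030+757=3847,  q_7=3·83+61=310
a_8=2:  p_8=2·3847+1030=8724,  q_8=2·310+83=703
a_9=2:  p_9=2·8724+3847=21295,  q_9=2·703+310=1716
→ (21295, 1716).  Check: 21295²=453477025, 154·1716²=453477024, difference 1.
k=2:  x_2 = 21295·21295+154·1716·1716 = 906954049,  y_2 = 21295·1716+1716·21295 = 73084440
k=3:  x_3 = 21295·906954049+154·1716·73084440 = 38627172925615,  y_3 = 21295·73084440+1716·906954049 = 3112666297884
k=4:  x_4 = 21295·38627172925615+154·1716·3112666297884 = 1645131293994988801,  y_4 = 21295·3112666297884+1716·38627172925615 = 132568457553795120
k=5:  x_5 = 21295·1645131293994988801+154·1716·132568457553795120 = 70066141772619400108975,  y_5 = 21295·132568457553795120+1716·1645131293994988801 = 5646090604103467862916

21295 1716
906954049 73084440
38627172925615 3112666297884
1645131293994988801 132568457553795120
70066141772619400108975 5646090604103467862916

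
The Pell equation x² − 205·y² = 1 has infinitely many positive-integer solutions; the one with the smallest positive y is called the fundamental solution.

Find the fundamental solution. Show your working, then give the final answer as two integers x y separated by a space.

√205 = [14; 3,6,1,4,1,6,3,28, …], period ℓ=8 (even) → k=7
step 0: (14, 1)  from 14·(1,0) + (0,1)
step 1: (43, 3)  from 3·(14,1) + (1,0)
step 2: (272, 19)  from 6·(43,3) + (14,1)
step 3: (315, 22)  from 1·(272,19) + (43,3)
step 4: (1532, 107)  from 4·(315,22) + (272,19)
step 5: (1847, 129)  from 1·(1532,107) + (315,22)
step 6: (12614, 881)  from 6·(1847,129) + (1532,107)
step 7: (39689, 2772)  from 3·(12614,881) + (1847,129)
(x₁, y₁) = (39689, 2772);  39689² − 205·2772² = 1 ✓

39689 2772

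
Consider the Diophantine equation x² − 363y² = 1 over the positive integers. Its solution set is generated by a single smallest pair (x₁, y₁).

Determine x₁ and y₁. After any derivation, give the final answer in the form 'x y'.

[19; 19,38] for √363; ℓ=2 ⇒ convergent index 1
k=0  a_k=19  p_k/q_k = 19/1
k=1  a_k=19  p_k/q_k = 362/19
fundamental: x₁=362, y₁=19  (since 131044 − 363·361 = 1)

362 19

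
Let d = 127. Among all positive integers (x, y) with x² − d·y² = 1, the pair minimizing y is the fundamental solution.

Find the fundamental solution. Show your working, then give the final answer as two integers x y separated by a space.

4730624 419775

√127 = [11; 3,1,2,2,7,11,7,2,2,1,3,22, …], period ℓ=12 (even) → k=11
step 0: (11, 1)  from 11·(1,0) + (0,1)
step 1: (34, 3)  from 3·(11,1) + (1,0)
step 2: (45, 4)  from 1·(34,3) + (11,1)
step 3: (124, 11)  from 2·(45,4) + (34,3)
step 4: (293, 26)  from 2·(124,11) + (45,4)
step 5: (2175, 193)  from 7·(293,26) + (124,11)
…
step 7: (171701, 15236)  from 7·(24218,2149) + (2175,193)
step 8: (367620, 32621)  from 2·(171701,15236) + (24218,2149)
…
step 10: (1274561, 113099)  from 1·(906941,80478) + (367620,32621)
step 11: (4730624, 419775)  from 3·(1274561,113099) + (906941,80478)
(x₁, y₁) = (4730624, 419775);  4730624² − 127·419775² = 1 ✓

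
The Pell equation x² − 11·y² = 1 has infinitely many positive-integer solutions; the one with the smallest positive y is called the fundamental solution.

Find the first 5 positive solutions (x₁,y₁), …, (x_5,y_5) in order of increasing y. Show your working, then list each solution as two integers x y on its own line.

10 3
199 60
3970 1197
79201 23880
1580050 476403

√11 → a₀=3, period (3,6); ℓ=2 even so k=1
a_0=3:  p_0=3·1+0=3,  q_0=3·0+1=1
a_1=3:  p_1=3·3+1=10,  q_1=3·1+0=3
→ (10, 3).  Check: 10²=100, 11·3²=99, difference 1.
(10+3√11)^2 = 199 + 60√11
(10+3√11)^3 = 3970 + 1197√11
(10+3√11)^4 = 79201 + 23880√11
(10+3√11)^5 = 1580050 + 476403√11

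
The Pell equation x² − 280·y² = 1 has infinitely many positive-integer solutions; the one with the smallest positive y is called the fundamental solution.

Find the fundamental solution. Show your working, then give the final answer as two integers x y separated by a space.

√280 → a₀=16, period (1,2,1,2,1,32); ℓ=6 even so k=5
i=0: a=16 ⇒ p=16, q=1
i=1: a=1 ⇒ p=17, q=1
i=2: a=2 ⇒ p=50, q=3
i=3: a=1 ⇒ p=67, q=4
i=4: a=2 ⇒ p=184, q=11
i=5: a=1 ⇒ p=251, q=15
(x₁, y₁) = (251, 15);  251² − 280·15² = 1 ✓

251 15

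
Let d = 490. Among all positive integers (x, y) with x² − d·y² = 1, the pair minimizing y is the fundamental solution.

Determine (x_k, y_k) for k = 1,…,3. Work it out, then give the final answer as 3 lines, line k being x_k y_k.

d=490: √d = [22; 7,2,1,4,4,4,1,2,7,44] (ℓ=10, even), read p_9/q_9
i=0: a=22 ⇒ p=22, q=1
…
i=3: a=1 ⇒ p=487, q=22
…
i=8: a=2 ⇒ p=141338, q=6385
i=9: a=7 ⇒ p=1039681, q=46968
→ (1039681, 46968).  Check: 1039681²=1080936581761, 490·46968²=1080936581760, difference 1.
(1039681+46968√490)^2 = 2161873163521 + 97663474416√490
(1039681+46968√490)^3 = 4495316905044313921 + 203077717488555624√490

1039681 46968
2161873163521 97663474416
4495316905044313921 203077717488555624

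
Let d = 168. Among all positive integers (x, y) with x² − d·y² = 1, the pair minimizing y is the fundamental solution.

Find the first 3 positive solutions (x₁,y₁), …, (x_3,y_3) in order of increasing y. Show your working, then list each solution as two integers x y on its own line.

13 1
337 26
8749 675

d=168: √d = [12; 1,24] (ℓ=2, even), read p_1/q_1
step 0: (12, 1)  from 12·(1,0) + (0,1)
step 1: (13, 1)  from 1·(12,1) + (1,0)
(x₁, y₁) = (13, 1);  13² − 168·1² = 1 ✓
(x_2, y_2) = (13·13 + 168·1·1, 13·1 + 1·13) = (337, 26)
(x_3, y_3) = (13·337 + 168·1·26, 13·26 + 1·337) = (8749, 675)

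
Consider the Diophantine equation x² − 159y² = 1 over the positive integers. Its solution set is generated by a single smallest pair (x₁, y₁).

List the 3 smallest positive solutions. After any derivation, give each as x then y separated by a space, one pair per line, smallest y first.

[12; 1,1,1,1,3,1,1,1,1,24] for √159; ℓ=10 ⇒ convergent index 9
a_0=12:  p_0=12·1+0=12,  q_0=12·0+1=1
a_1=1:  p_1=1·12+1=13,  q_1=1·1+0=1
a_2=1:  p_2=1·13+12=25,  q_2=1·1+1=2
a_3=1:  p_3=1·25+13=38,  q_3=1·2+1=3
a_4=1:  p_4=1·38+25=63,  q_4=1·3+2=5
a_5=3:  p_5=3·63+38=227,  q_5=3·5+3=18
a_6=1:  p_6=1·227+63=290,  q_6=1·18+5=23
…
a_8=1:  p_8=1·517+290=807,  q_8=1·41+23=64
a_9=1:  p_9=1·807+517=1324,  q_9=1·64+41=105
fundamental: x₁=1324, y₁=105  (since 1752976 − 159·11025 = 1)
n=2: (1324,105)∘(1324,105) = (1324·1324+159·105·105, 1324·105+105·1324) = (3505951,278040)
n=3: (3505951,278040)∘(1324,105) = (1324·3505951+159·105·278040, 1324·278040+105·3505951) = (9283756924,736249815)

1324 105
3505951 278040
9283756924 736249815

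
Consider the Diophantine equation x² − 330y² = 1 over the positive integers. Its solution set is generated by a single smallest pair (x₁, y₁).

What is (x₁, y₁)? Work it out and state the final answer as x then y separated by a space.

[18; 6,36] for √330; ℓ=2 ⇒ convergent index 1
i=0: a=18 ⇒ p=18, q=1
i=1: a=6 ⇒ p=109, q=6
→ (109, 6).  Check: 109²=11881, 330·6²=11880, difference 1.

109 6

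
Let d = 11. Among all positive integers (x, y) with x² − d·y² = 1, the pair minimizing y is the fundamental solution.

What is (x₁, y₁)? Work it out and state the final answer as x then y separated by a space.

[3; 3,6] for √11; ℓ=2 ⇒ convergent index 1
i=0: a=3 ⇒ p=3, q=1
i=1: a=3 ⇒ p=10, q=3
fundamental: x₁=10, y₁=3  (since 100 − 11·9 = 1)

10 3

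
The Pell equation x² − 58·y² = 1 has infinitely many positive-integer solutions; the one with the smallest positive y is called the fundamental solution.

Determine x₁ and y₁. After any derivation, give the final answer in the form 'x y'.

√58 = [7; 1,1,1,1,1,1,14, …], period ℓ=7 (odd) → k=13
k=0  a_k=7  p_k/q_k = 7/1
…
k=2  a_k=1  p_k/q_k = 15/2
…
k=4  a_k=1  p_k/q_k = 38/5
k=5  a_k=1  p_k/q_k = 61/8
…
k=11  a_k=1  p_k/q_k = 7532/989
k=12  a_k=1  p_k/q_k = 12071/1585
k=13  a_k=1  p_k/q_k = 19603/2574
→ (19603, 2574).  Check: 19603²=384277609, 58·2574²=384277608, difference 1.

19603 2574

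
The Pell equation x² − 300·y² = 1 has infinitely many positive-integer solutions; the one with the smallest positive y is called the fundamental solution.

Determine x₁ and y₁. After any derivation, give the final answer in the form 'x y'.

√300 → a₀=17, period (3,8,3,34); ℓ=4 even so k=3
step 0: (17, 1)  from 17·(1,0) + (0,1)
…
step 2: (433, 25)  from 8·(52,3) + (17,1)
step 3: (1351, 78)  from 3·(433,25) + (52,3)
(x₁, y₁) = (1351, 78);  1351² − 300·78² = 1 ✓

1351 78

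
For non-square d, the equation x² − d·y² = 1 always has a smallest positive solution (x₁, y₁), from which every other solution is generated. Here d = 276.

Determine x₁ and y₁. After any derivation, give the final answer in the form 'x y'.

√276 = [16; 1,1,1,1,2,2,2,1,1,1,1,32, …], period ℓ=12 (even) → k=11
k=0  a_k=16  p_k/q_k = 16/1
…
k=4  a_k=1  p_k/q_k = 83/5
…
k=6  a_k=2  p_k/q_k = 515/31
…
k=10  a_k=1  p_k/q_k = 4768/287
k=11  a_k=1  p_k/q_k = 7775/468
fundamental: x₁=7775, y₁=468  (since 60450625 − 276·219024 = 1)

7775 468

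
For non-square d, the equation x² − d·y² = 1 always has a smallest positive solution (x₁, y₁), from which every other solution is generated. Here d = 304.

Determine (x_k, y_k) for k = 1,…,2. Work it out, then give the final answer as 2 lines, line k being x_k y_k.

57799 3315
6681448801 383207370

d=304: √d = [17; 2,3,2,1,1,1,1,1,2,3,2,34] (ℓ=12, even), read p_11/q_11
a_0=17:  p_0=17·1+0=17,  q_0=17·0+1=1
…
a_2=3:  p_2=3·35+17=122,  q_2=3·2+1=7
…
a_10=3:  p_10=3·7445+2842=25177,  q_10=3·427+163=1444
a_11=2:  p_11=2·25177+7445=57799,  q_11=2·1444+427=3315
(x₁, y₁) = (57799, 3315);  57799² − 304·3315² = 1 ✓
n=2: (57799,3315)∘(57799,3315) = (57799·57799+304·3315·3315, 57799·3315+3315·57799) = (6681448801,383207370)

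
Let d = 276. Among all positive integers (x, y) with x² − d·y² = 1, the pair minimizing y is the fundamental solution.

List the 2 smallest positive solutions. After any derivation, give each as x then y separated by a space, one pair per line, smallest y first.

7775 468
120901249 7277400

√276 = [16; 1,1,1,1,2,2,2,1,1,1,1,32, …], period ℓ=12 (even) → k=11
a_0=16:  p_0=16·1+0=16,  q_0=16·0+1=1
a_1=1:  p_1=1·16+1=17,  q_1=1·1+0=1
a_2=1:  p_2=1·17+16=33,  q_2=1·1+1=2
a_3=1:  p_3=1·33+17=50,  q_3=1·2+1=3
a_4=1:  p_4=1·50+33=83,  q_4=1·3+2=5
…
a_8=1:  p_8=1·1246+515=1761,  q_8=1·75+31=106
a_9=1:  p_9=1·1761+1246=3007,  q_9=1·106+75=181
a_10=1:  p_10=1·3007+1761=4768,  q_10=1·181+106=287
a_11=1:  p_11=1·4768+3007=7775,  q_11=1·287+181=468
(x₁, y₁) = (7775, 468);  7775² − 276·468² = 1 ✓
(x_2, y_2) = (7775·7775 + 276·468·468, 7775·468 + 468·7775) = (120901249, 7277400)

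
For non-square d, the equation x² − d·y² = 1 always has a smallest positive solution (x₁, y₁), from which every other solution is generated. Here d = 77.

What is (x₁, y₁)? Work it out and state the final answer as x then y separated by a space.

[8; 1,3,2,3,1,16] for √77; ℓ=6 ⇒ convergent index 5
k=0  a_k=8  p_k/q_k = 8/1
k=1  a_k=1  p_k/q_k = 9/1
…
k=3  a_k=2  p_k/q_k = 79/9
k=4  a_k=3  p_k/q_k = 272/31
k=5  a_k=1  p_k/q_k = 351/40
fundamental: x₁=351, y₁=40  (since 123201 − 77·1600 = 1)

351 40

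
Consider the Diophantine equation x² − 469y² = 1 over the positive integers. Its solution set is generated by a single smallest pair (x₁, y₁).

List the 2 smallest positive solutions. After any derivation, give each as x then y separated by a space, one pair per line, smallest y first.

137215 6336
37655912449 1738788480

√469 → a₀=21, period (1,1,1,10,6,10,1,1,1,42); ℓ=10 even so k=9
k=0  a_k=21  p_k/q_k = 21/1
k=1  a_k=1  p_k/q_k = 22/1
k=2  a_k=1  p_k/q_k = 43/2
…
k=6  a_k=10  p_k/q_k = 42923/1982
k=7  a_k=1  p_k/q_k = 47146/2177
k=8  a_k=1  p_k/q_k = 90069/4159
k=9  a_k=1  p_k/q_k = 137215/6336
→ (137215, 6336).  Check: 137215²=18827956225, 469·6336²=18827956224, difference 1.
n=2: (137215,6336)∘(137215,6336) = (137215·137215+469·6336·6336, 137215·6336+6336·137215) = (37655912449,1738788480)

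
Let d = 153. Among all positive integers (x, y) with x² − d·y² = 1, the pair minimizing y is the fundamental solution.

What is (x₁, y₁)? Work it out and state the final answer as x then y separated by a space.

2177 176

√153 → a₀=12, period (2,1,2,2,2,1,2,24); ℓ=8 even so k=7
a_0=12:  p_0=12·1+0=12,  q_0=12·0+1=1
a_1=2:  p_1=2·12+1=25,  q_1=2·1+0=2
a_2=1:  p_2=1·25+12=37,  q_2=1·2+1=3
a_3=2:  p_3=2·37+25=99,  q_3=2·3+2=8
…
a_5=2:  p_5=2·235+99=569,  q_5=2·19+8=46
a_6=1:  p_6=1·569+235=804,  q_6=1·46+19=65
a_7=2:  p_7=2·804+569=2177,  q_7=2·65+46=176
fundamental: x₁=2177, y₁=176  (since 4739329 − 153·30976 = 1)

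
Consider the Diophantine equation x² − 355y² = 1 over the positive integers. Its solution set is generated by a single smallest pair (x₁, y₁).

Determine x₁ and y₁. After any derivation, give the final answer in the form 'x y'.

954809 50676

d=355: √d = [18; 1,5,3,3,1,6,1,3,3,5,1,36] (ℓ=12, even), read p_11/q_11
a_0=18:  p_0=18·1+0=18,  q_0=18·0+1=1
a_1=1:  p_1=1·18+1=19,  q_1=1·1+0=1
a_2=5:  p_2=5·19+18=113,  q_2=5·1+1=6
a_3=3:  p_3=3·113+19=358,  q_3=3·6+1=19
…
a_5=1:  p_5=1·1187+358=1545,  q_5=1·63+19=82
…
a_8=3:  p_8=3·12002+10457=46463,  q_8=3·637+555=2466
…
a_10=5:  p_10=5·151391+46463=803418,  q_10=5·8035+2466=42641
a_11=1:  p_11=1·803418+151391=954809,  q_11=1·42641+8035=50676
fundamental: x₁=954809, y₁=50676  (since 911660226481 − 355·2568056976 = 1)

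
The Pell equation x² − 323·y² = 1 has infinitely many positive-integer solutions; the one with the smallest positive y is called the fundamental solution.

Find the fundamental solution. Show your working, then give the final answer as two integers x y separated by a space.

18 1

d=323: √d = [17; 1,34] (ℓ=2, even), read p_1/q_1
step 0: (17, 1)  from 17·(1,0) + (0,1)
step 1: (18, 1)  from 1·(17,1) + (1,0)
→ (18, 1).  Check: 18²=324, 323·1²=323, difference 1.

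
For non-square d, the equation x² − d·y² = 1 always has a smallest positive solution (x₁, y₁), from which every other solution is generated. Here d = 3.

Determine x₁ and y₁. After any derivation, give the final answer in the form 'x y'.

2 1

√3 = [1; 1,2, …], period ℓ=2 (even) → k=1
i=0: a=1 ⇒ p=1, q=1
i=1: a=1 ⇒ p=2, q=1
→ (2, 1).  Check: 2²=4, 3·1²=3, difference 1.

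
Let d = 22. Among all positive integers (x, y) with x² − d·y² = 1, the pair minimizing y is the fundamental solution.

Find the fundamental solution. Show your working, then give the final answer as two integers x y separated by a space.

197 42

[4; 1,2,4,2,1,8] for √22; ℓ=6 ⇒ convergent index 5
i=0: a=4 ⇒ p=4, q=1
i=1: a=1 ⇒ p=5, q=1
…
i=4: a=2 ⇒ p=136, q=29
i=5: a=1 ⇒ p=197, q=42
fundamental: x₁=197, y₁=42  (since 38809 − 22·1764 = 1)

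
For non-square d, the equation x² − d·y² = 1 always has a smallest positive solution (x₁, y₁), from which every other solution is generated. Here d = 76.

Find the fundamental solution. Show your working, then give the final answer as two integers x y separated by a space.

d=76: √d = [8; 1,2,1,1,5,4,5,1,1,2,1,16] (ℓ=12, even), read p_11/q_11
step 0: (8, 1)  from 8·(1,0) + (0,1)
step 1: (9, 1)  from 1·(8,1) + (1,0)
step 2: (26, 3)  from 2·(9,1) + (8,1)
…
step 4: (61, 7)  from 1·(35,4) + (26,3)
…
step 10: (41488, 4759)  from 2·(16311,1871) + (8866,1017)
step 11: (57799, 6630)  from 1·(41488,4759) + (16311,1871)
→ (57799, 6630).  Check: 57799²=3340724401, 76·6630²=3340724400, difference 1.

57799 6630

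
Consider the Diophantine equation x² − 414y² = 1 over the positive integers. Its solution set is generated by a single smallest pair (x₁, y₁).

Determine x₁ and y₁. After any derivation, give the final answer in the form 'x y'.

24335 1196

√414 = [20; 2,1,7,2,7,1,2,40, …], period ℓ=8 (even) → k=7
k=0  a_k=20  p_k/q_k = 20/1
…
k=2  a_k=1  p_k/q_k = 61/3
k=3  a_k=7  p_k/q_k = 468/23
k=4  a_k=2  p_k/q_k = 997/49
k=5  a_k=7  p_k/q_k = 7447/366
k=6  a_k=1  p_k/q_k = 8444/415
k=7  a_k=2  p_k/q_k = 24335/1196
(x₁, y₁) = (24335, 1196);  24335² − 414·1196² = 1 ✓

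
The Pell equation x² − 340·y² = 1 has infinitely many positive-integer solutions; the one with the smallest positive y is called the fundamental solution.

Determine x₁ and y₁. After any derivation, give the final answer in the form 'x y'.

[18; 2,3,1,1,1,…,3,2,36] for √340; ℓ=14 ⇒ convergent index 13
i=0: a=18 ⇒ p=18, q=1
i=1: a=2 ⇒ p=37, q=2
i=2: a=3 ⇒ p=129, q=7
i=3: a=1 ⇒ p=166, q=9
i=4: a=1 ⇒ p=295, q=16
i=5: a=1 ⇒ p=461, q=25
…
i=8: a=1 ⇒ p=7265, q=394
i=9: a=1 ⇒ p=13774, q=747
i=10: a=1 ⇒ p=21039, q=1141
…
i=12: a=3 ⇒ p=125478, q=6805
i=13: a=2 ⇒ p=285769, q=15498
fundamental: x₁=285769, y₁=15498  (since 81663921361 − 340·240188004 = 1)

285769 15498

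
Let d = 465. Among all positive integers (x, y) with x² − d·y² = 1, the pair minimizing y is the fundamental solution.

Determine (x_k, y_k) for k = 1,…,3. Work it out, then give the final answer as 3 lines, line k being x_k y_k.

15871 736
503777281 23362112
15990898437631 741560158368

√465 → a₀=21, period (1,1,3,2,2,2,3,1,1,42); ℓ=10 even so k=9
a_0=21:  p_0=21·1+0=21,  q_0=21·0+1=1
…
a_8=1:  p_8=1·6922+2027=8949,  q_8=1·321+94=415
a_9=1:  p_9=1·8949+6922=15871,  q_9=1·415+321=736
(x₁, y₁) = (15871, 736);  15871² − 465·736² = 1 ✓
(15871+736√465)^2 = 503777281 + 23362112√465
(15871+736√465)^3 = 15990898437631 + 741560158368√465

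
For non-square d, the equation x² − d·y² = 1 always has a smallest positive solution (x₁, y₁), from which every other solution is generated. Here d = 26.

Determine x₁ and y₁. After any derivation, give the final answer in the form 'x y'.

51 10

√26 → a₀=5, period (10); ℓ=1 odd so k=1
step 0: (5, 1)  from 5·(1,0) + (0,1)
step 1: (51, 10)  from 10·(5,1) + (1,0)
fundamental: x₁=51, y₁=10  (since 2601 − 26·100 = 1)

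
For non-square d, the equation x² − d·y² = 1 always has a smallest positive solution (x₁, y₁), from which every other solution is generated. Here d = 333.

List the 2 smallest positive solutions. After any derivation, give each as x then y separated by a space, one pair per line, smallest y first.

73 4
10657 584

d=333: √d = [18; 4,36] (ℓ=2, even), read p_1/q_1
i=0: a=18 ⇒ p=18, q=1
i=1: a=4 ⇒ p=73, q=4
→ (73, 4).  Check: 73²=5329, 333·4²=5328, difference 1.
(x_2, y_2) = (73·73 + 333·4·4, 73·4 + 4·73) = (10657, 584)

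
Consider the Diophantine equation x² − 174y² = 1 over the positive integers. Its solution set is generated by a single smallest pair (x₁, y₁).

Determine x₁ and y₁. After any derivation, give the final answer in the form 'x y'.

d=174: √d = [13; 5,4,5,26] (ℓ=4, even), read p_3/q_3
step 0: (13, 1)  from 13·(1,0) + (0,1)
step 1: (66, 5)  from 5·(13,1) + (1,0)
step 2: (277, 21)  from 4·(66,5) + (13,1)
step 3: (1451, 110)  from 5·(277,21) + (66,5)
→ (1451, 110).  Check: 1451²=2105401, 174·110²=2105400, difference 1.

1451 110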